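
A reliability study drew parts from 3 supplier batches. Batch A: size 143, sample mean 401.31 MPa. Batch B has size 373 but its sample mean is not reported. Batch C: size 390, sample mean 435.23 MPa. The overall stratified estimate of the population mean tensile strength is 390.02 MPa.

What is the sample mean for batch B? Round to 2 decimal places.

Σ Nₕx̄ₕ = N·μ, so 373·x̄_B = 906·390.02 − (143·401.31 + 390·435.23).
= 353358.12 − 227127.03 = 126231.09.
x̄_B = 126231.09 / 373 = 338.4212... → 338.42.

338.42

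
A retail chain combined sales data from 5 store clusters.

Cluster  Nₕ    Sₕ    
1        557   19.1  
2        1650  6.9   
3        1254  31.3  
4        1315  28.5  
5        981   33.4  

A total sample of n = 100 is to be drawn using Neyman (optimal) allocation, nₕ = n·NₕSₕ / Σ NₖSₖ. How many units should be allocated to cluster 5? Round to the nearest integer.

Σ NₕSₕ = 557·19.1 + 1650·6.9 + 1254·31.3 + 1315·28.5 + 981·33.4 = 131516.8.
Share for 5: 32765.4/131516.8 = 0.24913.
n_5 = 100 × 0.24913 = 24.913... → 25.

25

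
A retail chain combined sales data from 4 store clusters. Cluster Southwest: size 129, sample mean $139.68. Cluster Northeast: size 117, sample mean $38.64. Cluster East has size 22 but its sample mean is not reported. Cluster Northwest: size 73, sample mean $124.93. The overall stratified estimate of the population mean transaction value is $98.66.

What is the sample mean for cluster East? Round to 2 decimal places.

Σ Nₕx̄ₕ = N·μ, so 22·x̄_East = 341·98.66 − (129·139.68 + 117·38.64 + 73·124.93).
= 33643.06 − 31659.49 = 1983.57.
x̄_East = 1983.57 / 22 = 90.1623... → 90.16.

90.16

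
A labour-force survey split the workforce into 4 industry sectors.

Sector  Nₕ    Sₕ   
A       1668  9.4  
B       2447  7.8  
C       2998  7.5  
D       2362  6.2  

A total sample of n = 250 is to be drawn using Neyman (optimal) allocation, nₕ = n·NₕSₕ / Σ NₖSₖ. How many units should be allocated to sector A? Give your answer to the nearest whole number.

A: NₕSₕ = 1668·9.4 = 15679.2
B: NₕSₕ = 2447·7.8 = 19086.6
C: NₕSₕ = 2998·7.5 = 22485
D: NₕSₕ = 2362·6.2 = 14644.4
Σ NₕSₕ = 71895.2.
n_A = 250·15679.2/71895.2 = 54.521... → 55.

55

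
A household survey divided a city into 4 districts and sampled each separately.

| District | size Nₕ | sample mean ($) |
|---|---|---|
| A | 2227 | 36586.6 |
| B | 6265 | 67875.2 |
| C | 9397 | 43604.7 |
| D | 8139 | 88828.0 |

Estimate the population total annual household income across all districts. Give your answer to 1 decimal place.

A: 2227·36586.6 = 81478358.2
B: 6265·67875.2 = 425238128
C: 9397·43604.7 = 409753365.9
D: 8139·88828.0 = 722971092
τ̂ = Σ Nₕx̄ₕ = 1639440944.1.

1639440944.1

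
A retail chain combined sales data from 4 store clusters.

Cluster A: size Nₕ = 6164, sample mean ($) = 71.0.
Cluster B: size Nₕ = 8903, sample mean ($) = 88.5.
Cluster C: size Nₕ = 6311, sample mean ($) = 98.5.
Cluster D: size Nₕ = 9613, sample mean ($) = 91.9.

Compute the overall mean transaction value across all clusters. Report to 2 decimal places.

88.11

x̄_st = (Σ Nₕx̄ₕ) / (Σ Nₕ) = (6164·71.0 + 8903·88.5 + 6311·98.5 + 9613·91.9) / 30991
= 2730627.7 / 30991 = 88.1103... → 88.11.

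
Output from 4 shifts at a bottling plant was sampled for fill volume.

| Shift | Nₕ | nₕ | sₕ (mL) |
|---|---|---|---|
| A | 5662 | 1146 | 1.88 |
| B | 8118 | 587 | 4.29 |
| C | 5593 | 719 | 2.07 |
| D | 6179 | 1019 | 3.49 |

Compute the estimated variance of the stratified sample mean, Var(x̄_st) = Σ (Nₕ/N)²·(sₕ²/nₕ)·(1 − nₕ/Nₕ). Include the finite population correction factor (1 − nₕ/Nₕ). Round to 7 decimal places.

0.0038891

N = 25552; Wₕ = Nₕ/N.
shift A: (5662/25552)²·1.88²/1146·(1 − 1146/5662) = 0.0001207828
shift B: (8118/25552)²·4.29²/587·(1 − 587/8118) = 0.0029358129
shift C: (5593/25552)²·2.07²/719·(1 − 719/5593) = 0.0002488240
shift D: (6179/25552)²·3.49²/1019·(1 − 1019/6179) = 0.0005837068
Sum = 0.0038891266 → 0.0038891.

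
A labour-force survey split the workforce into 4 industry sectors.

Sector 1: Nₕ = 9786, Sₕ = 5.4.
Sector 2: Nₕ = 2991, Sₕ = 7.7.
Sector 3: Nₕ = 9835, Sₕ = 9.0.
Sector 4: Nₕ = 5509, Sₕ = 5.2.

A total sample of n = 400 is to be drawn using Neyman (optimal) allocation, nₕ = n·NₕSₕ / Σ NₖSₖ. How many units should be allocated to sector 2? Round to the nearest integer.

1: NₕSₕ = 9786·5.4 = 52844.4
2: NₕSₕ = 2991·7.7 = 23030.7
3: NₕSₕ = 9835·9.0 = 88515
4: NₕSₕ = 5509·5.2 = 28646.8
Σ NₕSₕ = 193036.9.
n_2 = 400·23030.7/193036.9 = 47.723... → 48.

48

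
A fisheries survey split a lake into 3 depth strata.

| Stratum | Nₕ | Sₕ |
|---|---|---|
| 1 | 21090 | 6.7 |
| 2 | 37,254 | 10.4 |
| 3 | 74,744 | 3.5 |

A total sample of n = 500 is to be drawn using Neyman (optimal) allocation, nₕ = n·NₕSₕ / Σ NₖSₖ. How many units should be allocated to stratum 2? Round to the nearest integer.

Σ NₕSₕ = 21090·6.7 + 37254·10.4 + 74744·3.5 = 790348.6.
Share for 2: 387441.6/790348.6 = 0.49022.
n_2 = 500 × 0.49022 = 245.108... → 245.

245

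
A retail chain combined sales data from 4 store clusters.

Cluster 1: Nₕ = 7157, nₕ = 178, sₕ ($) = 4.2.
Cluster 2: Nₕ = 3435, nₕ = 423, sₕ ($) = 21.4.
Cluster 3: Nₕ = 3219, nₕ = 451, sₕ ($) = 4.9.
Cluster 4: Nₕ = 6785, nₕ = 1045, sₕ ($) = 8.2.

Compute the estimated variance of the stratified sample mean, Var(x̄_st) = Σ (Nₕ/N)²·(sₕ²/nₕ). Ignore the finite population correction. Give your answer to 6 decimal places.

N = 20596. Term for each stratum: Wₕ²sₕ²/nₕ.
Var(x̄_st) = 0.011966712 + 0.030114447 + 0.001300444 + 0.006983053 = 0.050364657 → 0.050365.

0.050365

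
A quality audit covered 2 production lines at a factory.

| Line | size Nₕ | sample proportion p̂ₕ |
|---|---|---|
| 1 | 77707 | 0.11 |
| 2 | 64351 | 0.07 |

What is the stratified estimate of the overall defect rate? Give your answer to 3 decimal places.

0.092

N = 77707 + 64351 = 142058.
Overall proportion = Σ (Nₕ/N)·p̂ₕ.
Σ Nₕp̂ₕ = 8547.77 + 4504.57 = 13052.34.
13052.34 / 142058 = 0.09188... → 0.092.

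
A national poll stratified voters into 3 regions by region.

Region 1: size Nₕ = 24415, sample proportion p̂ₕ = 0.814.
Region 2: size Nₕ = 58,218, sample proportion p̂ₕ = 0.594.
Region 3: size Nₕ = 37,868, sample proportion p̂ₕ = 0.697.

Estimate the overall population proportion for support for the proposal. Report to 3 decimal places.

N = 24415 + 58218 + 37868 = 120501.
Overall proportion = Σ (Nₕ/N)·p̂ₕ.
Σ Nₕp̂ₕ = 19873.81 + 34581.492 + 26393.996 = 80849.298.
80849.298 / 120501 = 0.67094... → 0.671.

0.671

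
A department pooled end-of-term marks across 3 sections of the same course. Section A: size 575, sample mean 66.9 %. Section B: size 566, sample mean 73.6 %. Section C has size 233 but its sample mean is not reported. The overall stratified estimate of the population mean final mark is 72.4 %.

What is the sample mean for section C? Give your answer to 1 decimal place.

83.1

Σ Nₕx̄ₕ = N·μ, so 233·x̄_C = 1374·72.4 − (575·66.9 + 566·73.6).
= 99477.6 − 80125.1 = 19352.5.
x̄_C = 19352.5 / 233 = 83.058... → 83.1.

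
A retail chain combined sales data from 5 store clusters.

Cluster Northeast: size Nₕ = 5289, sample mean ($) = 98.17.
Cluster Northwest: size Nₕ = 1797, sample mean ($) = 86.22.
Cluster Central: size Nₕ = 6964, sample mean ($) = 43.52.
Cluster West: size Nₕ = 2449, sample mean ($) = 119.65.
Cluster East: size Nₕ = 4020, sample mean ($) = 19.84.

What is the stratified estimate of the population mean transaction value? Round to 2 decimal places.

65.79

x̄_st = (Σ Nₕx̄ₕ) / (Σ Nₕ) = (5289·98.17 + 1797·86.22 + 6964·43.52 + 2449·119.65 + 4020·19.84) / 20519
= 1350011.4 / 20519 = 65.7932... → 65.79.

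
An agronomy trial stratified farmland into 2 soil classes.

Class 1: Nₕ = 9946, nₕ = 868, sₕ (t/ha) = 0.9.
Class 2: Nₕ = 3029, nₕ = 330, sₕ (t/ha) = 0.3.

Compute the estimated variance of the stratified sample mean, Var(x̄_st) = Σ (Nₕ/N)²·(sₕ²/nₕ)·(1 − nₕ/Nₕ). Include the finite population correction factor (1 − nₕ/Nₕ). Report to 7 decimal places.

0.0005137

N = 12975; Wₕ = Nₕ/N.
class 1: (9946/12975)²·0.9²/868·(1 − 868/9946) = 0.0005004828
class 2: (3029/12975)²·0.3²/330·(1 − 330/3029) = 0.0000132439
Sum = 0.0005137267 → 0.0005137.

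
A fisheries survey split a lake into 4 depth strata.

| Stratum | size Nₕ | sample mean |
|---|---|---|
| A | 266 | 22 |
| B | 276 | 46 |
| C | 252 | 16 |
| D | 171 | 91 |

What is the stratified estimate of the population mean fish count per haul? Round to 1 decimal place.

39.5

N = 266 + 276 + 252 + 171 = 965.
Overall mean = Σ (Nₕ/N)·x̄ₕ — weight by population share, not a simple average.
Σ Nₕx̄ₕ = 266·22 + 276·46 + 252·16 + 171·91 = 5852 + 12696 + 4032 + 15561 = 38141.
Divide by N: 38141 / 965 = 39.524... → 39.5.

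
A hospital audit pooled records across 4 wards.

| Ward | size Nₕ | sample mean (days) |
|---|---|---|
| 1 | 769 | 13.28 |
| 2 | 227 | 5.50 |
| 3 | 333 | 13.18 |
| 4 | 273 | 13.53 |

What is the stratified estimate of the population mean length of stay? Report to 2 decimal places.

x̄_st = (Σ Nₕx̄ₕ) / (Σ Nₕ) = (769·13.28 + 227·5.50 + 333·13.18 + 273·13.53) / 1602
= 19543.45 / 1602 = 12.1994... → 12.20.

12.20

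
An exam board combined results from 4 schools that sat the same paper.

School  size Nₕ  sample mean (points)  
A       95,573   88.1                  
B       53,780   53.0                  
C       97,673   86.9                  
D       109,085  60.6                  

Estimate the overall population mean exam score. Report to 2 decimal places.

74.05

N = 356111; weights Wₕ = Nₕ/N = (0.2684, 0.1510, 0.2743, 0.3063).
x̄_st = Σ Wₕ·x̄ₕ = 0.2684·88.1 + 0.1510·53.0 + 0.2743·86.9 + 0.3063·60.6 ≈ 74.0462...
→ 74.05.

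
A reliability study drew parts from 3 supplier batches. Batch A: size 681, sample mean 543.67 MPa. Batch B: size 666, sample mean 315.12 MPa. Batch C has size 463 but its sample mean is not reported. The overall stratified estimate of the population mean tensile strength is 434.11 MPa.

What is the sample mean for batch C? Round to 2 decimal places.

N = 681 + 666 + 463 = 1810.
Overall total = μ·N = 434.11·1810 = 785739.1.
Subtract the known strata: 681·543.67 + 666·315.12 = 580109.19.
Remaining total for batch C: 785739.1 − 580109.19 = 205629.91.
Divide by its size: 205629.91 / 463 = 444.1251... → 444.13.

444.13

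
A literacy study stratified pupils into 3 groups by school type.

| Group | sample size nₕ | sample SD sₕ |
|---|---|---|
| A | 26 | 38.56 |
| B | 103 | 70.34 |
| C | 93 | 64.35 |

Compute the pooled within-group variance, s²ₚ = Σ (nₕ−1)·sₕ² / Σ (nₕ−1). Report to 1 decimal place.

A: (26−1)·38.56² = 25·1486.8736 = 37171.84
B: (103−1)·70.34² = 102·4947.7156 = 504666.9912
C: (93−1)·64.35² = 92·4140.9225 = 380964.87
Numerator = 922803.7012; denominator = Σ(nₕ−1) = 219.
s²ₚ = 922803.7012/219 = 4213.716... → 4213.7.

4213.7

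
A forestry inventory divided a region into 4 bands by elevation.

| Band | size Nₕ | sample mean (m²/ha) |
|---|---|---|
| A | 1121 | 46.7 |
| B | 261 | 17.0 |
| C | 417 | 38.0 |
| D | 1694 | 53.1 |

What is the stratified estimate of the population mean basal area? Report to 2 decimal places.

N = 1121 + 261 + 417 + 1694 = 3493.
The stratified mean weights each stratum mean by its population share Nₕ/N.
Σ Nₕx̄ₕ = 1121·46.7 + 261·17.0 + 417·38.0 + 1694·53.1 = 52350.7 + 4437 + 15846 + 89951.4 = 162585.1.
Divide by N: 162585.1 / 3493 = 46.5460... → 46.55.

46.55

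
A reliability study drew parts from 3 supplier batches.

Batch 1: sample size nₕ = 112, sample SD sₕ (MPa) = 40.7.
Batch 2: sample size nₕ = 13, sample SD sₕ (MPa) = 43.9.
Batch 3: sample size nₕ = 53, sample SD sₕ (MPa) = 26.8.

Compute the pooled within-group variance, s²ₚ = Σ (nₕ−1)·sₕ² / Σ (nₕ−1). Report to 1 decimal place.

1396.3

1: (112−1)·40.7² = 111·1656.49 = 183870.39
2: (13−1)·43.9² = 12·1927.21 = 23126.52
3: (53−1)·26.8² = 52·718.24 = 37348.48
Numerator = 244345.39; denominator = Σ(nₕ−1) = 175.
s²ₚ = 244345.39/175 = 1396.259... → 1396.3.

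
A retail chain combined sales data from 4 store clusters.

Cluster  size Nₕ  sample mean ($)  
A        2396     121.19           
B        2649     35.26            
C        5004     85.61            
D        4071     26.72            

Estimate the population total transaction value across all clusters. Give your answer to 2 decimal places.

920944.54

Estimate total by summing Nₕ·x̄ₕ over strata.
2396·121.19 + 2649·35.26 + 5004·85.61 + 4071·26.72 = 290371.24 + 93403.74 + 428392.44 + 108777.12 = 920944.54.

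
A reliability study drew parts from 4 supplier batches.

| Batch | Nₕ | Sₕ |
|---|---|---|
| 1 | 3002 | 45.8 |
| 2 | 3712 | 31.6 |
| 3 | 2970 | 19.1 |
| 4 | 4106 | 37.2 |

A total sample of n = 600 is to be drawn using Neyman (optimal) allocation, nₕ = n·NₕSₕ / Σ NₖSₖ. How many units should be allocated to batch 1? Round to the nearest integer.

178

1: NₕSₕ = 3002·45.8 = 137491.6
2: NₕSₕ = 3712·31.6 = 117299.2
3: NₕSₕ = 2970·19.1 = 56727
4: NₕSₕ = 4106·37.2 = 152743.2
Σ NₕSₕ = 464261.
n_1 = 600·137491.6/464261 = 177.691... → 178.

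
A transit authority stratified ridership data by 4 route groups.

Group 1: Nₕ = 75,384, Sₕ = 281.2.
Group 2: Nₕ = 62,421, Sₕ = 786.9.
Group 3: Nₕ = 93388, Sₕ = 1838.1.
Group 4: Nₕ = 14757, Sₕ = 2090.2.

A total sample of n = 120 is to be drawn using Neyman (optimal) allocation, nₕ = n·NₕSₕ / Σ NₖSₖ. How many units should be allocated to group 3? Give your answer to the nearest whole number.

1: NₕSₕ = 75384·281.2 = 21197980.8
2: NₕSₕ = 62421·786.9 = 49119084.9
3: NₕSₕ = 93388·1838.1 = 171656482.8
4: NₕSₕ = 14757·2090.2 = 30845081.4
Σ NₕSₕ = 272818629.9.
n_3 = 120·171656482.8/272818629.9 = 75.504... → 76.

76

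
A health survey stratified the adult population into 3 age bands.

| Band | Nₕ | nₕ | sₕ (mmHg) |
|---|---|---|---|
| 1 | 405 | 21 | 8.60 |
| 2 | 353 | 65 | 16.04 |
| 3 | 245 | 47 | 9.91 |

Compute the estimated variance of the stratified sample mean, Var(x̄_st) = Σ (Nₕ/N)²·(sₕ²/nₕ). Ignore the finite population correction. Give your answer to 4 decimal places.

N = 1003; Wₕ = Nₕ/N.
band 1: (405/1003)²·8.60²/21 = 0.5742299
band 2: (353/1003)²·16.04²/65 = 0.4902786
band 3: (245/1003)²·9.91²/47 = 0.1246751
Sum = 1.1891836 → 1.1892.

1.1892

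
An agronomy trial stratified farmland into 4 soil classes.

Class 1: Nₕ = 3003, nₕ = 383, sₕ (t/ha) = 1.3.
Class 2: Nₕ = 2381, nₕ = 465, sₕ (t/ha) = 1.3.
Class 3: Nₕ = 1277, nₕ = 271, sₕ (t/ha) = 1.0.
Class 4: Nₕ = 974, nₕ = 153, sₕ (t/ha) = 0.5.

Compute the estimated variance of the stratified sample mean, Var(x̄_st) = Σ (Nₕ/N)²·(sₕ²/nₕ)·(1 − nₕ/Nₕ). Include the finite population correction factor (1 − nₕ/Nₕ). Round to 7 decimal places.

N = 7635. Term for each stratum: Wₕ²sₕ²/nₕ·(1−nₕ/Nₕ).
Var(x̄_st) = 0.0005955613 + 0.0002844268 + 0.0000813208 + 0.0000224147 = 0.0009837236 → 0.0009837.

0.0009837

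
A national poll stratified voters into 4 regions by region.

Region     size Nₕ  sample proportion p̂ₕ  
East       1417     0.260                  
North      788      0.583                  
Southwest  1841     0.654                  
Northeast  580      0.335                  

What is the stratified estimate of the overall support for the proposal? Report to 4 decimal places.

0.4812

N = 1417 + 788 + 1841 + 580 = 4626.
Overall proportion = Σ (Nₕ/N)·p̂ₕ.
Σ Nₕp̂ₕ = 368.42 + 459.404 + 1204.014 + 194.3 = 2226.138.
2226.138 / 4626 = 0.481223... → 0.4812.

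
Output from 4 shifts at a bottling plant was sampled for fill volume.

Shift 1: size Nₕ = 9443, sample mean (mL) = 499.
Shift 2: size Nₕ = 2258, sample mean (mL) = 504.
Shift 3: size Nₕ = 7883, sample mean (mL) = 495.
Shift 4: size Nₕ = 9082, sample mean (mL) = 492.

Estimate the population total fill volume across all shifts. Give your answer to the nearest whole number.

14220518

1: 9443·499 = 4712057
2: 2258·504 = 1138032
3: 7883·495 = 3902085
4: 9082·492 = 4468344
τ̂ = Σ Nₕx̄ₕ = 14220518.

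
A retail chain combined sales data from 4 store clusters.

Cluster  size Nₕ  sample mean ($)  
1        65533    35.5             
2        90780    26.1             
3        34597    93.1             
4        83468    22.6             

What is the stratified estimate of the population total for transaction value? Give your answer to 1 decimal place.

1: 65533·35.5 = 2326421.5
2: 90780·26.1 = 2369358
3: 34597·93.1 = 3220980.7
4: 83468·22.6 = 1886376.8
τ̂ = Σ Nₕx̄ₕ = 9803137.0.

9803137.0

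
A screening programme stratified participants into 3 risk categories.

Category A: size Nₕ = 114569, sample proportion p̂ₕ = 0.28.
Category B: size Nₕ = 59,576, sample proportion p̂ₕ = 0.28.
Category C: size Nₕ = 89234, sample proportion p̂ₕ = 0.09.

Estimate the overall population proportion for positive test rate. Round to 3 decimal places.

0.216

Wₕ = Nₕ/N with N = 263379: 0.4350, 0.2262, 0.3388.
p̂_st = 0.4350·0.28 + 0.2262·0.28 + 0.3388·0.09 ≈ 0.21563... → 0.216.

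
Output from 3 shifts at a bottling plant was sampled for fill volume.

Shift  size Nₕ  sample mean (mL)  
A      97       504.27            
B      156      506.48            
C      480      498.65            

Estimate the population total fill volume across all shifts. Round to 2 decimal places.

A: 97·504.27 = 48914.19
B: 156·506.48 = 79010.88
C: 480·498.65 = 239352
τ̂ = Σ Nₕx̄ₕ = 367277.07.

367277.07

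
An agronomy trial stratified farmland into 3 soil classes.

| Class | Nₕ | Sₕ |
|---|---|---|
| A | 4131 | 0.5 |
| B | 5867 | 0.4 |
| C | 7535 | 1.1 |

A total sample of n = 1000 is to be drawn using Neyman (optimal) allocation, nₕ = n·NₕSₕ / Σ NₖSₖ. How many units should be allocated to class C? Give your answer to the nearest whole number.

A: NₕSₕ = 4131·0.5 = 2065.5
B: NₕSₕ = 5867·0.4 = 2346.8
C: NₕSₕ = 7535·1.1 = 8288.5
Σ NₕSₕ = 12700.8.
n_C = 1000·8288.5/12700.8 = 652.597... → 653.

653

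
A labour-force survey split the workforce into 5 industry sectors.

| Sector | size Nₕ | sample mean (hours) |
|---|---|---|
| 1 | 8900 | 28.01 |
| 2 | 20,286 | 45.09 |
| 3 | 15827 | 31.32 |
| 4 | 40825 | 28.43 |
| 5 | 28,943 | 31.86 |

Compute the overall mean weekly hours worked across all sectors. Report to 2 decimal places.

N = 114781; weights Wₕ = Nₕ/N = (0.0775, 0.1767, 0.1379, 0.3557, 0.2522).
x̄_st = Σ Wₕ·x̄ₕ = 0.0775·28.01 + 0.1767·45.09 + 0.1379·31.32 + 0.3557·28.43 + 0.2522·31.86 ≈ 32.6053...
→ 32.61.

32.61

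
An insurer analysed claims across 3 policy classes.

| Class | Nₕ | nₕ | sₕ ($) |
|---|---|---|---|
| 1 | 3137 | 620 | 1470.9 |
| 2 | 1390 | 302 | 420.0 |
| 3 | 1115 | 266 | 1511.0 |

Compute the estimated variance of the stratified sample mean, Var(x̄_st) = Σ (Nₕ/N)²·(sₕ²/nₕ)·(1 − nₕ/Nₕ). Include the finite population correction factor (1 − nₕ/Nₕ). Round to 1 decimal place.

N = 5642. Term for each stratum: Wₕ²sₕ²/nₕ·(1−nₕ/Nₕ).
Var(x̄_st) = 865.5779 + 27.7504 + 255.2488 = 1148.5771 → 1148.6.

1148.6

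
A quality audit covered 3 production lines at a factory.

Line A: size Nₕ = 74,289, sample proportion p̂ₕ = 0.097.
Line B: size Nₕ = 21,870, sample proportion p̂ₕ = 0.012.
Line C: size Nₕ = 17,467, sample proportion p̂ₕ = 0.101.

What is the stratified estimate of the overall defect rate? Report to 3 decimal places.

Wₕ = Nₕ/N with N = 113626: 0.6538, 0.1925, 0.1537.
p̂_st = 0.6538·0.097 + 0.1925·0.012 + 0.1537·0.101 ≈ 0.08125... → 0.081.

0.081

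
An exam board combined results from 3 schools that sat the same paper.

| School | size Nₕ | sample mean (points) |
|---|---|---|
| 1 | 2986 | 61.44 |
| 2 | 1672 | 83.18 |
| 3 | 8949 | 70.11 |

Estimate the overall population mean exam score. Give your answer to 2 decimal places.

69.81

N = 13607; weights Wₕ = Nₕ/N = (0.2194, 0.1229, 0.6577).
x̄_st = Σ Wₕ·x̄ₕ = 0.2194·61.44 + 0.1229·83.18 + 0.6577·70.11 ≈ 69.8134...
→ 69.81.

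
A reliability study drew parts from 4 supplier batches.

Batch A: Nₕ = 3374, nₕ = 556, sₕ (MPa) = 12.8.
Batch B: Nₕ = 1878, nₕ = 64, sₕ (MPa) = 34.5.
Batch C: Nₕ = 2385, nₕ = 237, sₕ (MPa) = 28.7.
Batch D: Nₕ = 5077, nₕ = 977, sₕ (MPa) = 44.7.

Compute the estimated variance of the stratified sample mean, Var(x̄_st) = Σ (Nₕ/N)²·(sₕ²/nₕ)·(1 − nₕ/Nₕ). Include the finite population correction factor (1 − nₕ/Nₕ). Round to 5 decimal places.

N = 12714; Wₕ = Nₕ/N.
batch A: (3374/12714)²·12.8²/556·(1 − 556/3374) = 0.01733272
batch B: (1878/12714)²·34.5²/64·(1 − 64/1878) = 0.39194639
batch C: (2385/12714)²·28.7²/237·(1 − 237/2385) = 0.11014726
batch D: (5077/12714)²·44.7²/977·(1 − 977/5077) = 0.26335835
Sum = 0.78278472 → 0.78278.

0.78278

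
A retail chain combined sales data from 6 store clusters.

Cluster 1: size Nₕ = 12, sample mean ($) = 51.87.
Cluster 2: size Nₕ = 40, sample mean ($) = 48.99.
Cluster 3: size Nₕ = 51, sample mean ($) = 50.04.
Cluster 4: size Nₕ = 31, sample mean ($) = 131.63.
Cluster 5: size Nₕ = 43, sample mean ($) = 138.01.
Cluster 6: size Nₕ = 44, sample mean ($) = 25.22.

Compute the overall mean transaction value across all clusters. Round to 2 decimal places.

N = 221; weights Wₕ = Nₕ/N = (0.0543, 0.1810, 0.2308, 0.1403, 0.1946, 0.1991).
x̄_st = Σ Wₕ·x̄ₕ = 0.0543·51.87 + 0.1810·48.99 + 0.2308·50.04 + 0.1403·131.63 + 0.1946·138.01 + 0.1991·25.22 ≈ 73.5689...
→ 73.57.

73.57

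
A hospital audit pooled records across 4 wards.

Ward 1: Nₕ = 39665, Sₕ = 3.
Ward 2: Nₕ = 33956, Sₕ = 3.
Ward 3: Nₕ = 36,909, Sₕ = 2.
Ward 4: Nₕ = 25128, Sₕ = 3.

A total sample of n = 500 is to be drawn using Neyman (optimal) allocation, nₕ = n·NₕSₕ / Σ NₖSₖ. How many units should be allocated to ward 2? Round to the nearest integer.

1: NₕSₕ = 39665·3 = 118995
2: NₕSₕ = 33956·3 = 101868
3: NₕSₕ = 36909·2 = 73818
4: NₕSₕ = 25128·3 = 75384
Σ NₕSₕ = 370065.
n_2 = 500·101868/370065 = 137.635... → 138.

138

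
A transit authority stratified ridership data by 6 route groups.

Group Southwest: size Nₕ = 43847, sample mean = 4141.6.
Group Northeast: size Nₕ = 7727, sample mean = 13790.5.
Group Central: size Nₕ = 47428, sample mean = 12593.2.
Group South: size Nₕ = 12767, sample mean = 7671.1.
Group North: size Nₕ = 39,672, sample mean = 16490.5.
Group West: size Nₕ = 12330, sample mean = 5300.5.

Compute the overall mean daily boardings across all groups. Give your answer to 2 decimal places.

10398.24

x̄_st = (Σ Nₕx̄ₕ) / (Σ Nₕ) = (43847·4141.6 + 7727·13790.5 + 47428·12593.2 + 12767·7671.1 + 39672·16490.5 + 12330·5300.5) / 163771
= 1702929433 / 163771 = 10398.2355... → 10398.24.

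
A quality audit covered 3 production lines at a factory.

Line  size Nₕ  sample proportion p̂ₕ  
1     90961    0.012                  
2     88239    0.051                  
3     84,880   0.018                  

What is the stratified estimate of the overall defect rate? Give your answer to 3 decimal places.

0.027

N = 90961 + 88239 + 84880 = 264080.
Overall proportion = Σ (Nₕ/N)·p̂ₕ.
Σ Nₕp̂ₕ = 1091.532 + 4500.189 + 1527.84 = 7119.561.
7119.561 / 264080 = 0.02696... → 0.027.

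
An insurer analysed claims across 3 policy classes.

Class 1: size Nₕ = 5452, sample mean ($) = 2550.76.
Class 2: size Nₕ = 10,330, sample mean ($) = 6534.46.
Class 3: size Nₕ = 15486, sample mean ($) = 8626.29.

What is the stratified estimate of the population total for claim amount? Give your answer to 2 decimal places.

214994442.26

Population total = Σ Nₕ·x̄ₕ (each stratum's size times its mean).
5452·2550.76 + 10330·6534.46 + 15486·8626.29 = 13906743.52 + 67500971.8 + 133586726.94 = 214994442.26.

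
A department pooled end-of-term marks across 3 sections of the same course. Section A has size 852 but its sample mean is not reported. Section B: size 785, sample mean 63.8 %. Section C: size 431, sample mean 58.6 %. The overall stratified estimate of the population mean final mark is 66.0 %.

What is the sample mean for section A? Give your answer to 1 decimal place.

71.8

N = 852 + 785 + 431 = 2068.
Overall total = μ·N = 66.0·2068 = 136488.
Subtract the known strata: 785·63.8 + 431·58.6 = 75339.6.
Remaining total for section A: 136488 − 75339.6 = 61148.4.
Divide by its size: 61148.4 / 852 = 71.770... → 71.8.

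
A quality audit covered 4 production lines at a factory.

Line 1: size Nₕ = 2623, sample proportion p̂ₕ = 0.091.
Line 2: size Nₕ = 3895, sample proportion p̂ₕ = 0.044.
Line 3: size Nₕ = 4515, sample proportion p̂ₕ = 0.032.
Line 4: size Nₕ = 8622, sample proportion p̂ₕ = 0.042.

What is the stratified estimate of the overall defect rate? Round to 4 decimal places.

0.0466

Wₕ = Nₕ/N with N = 19655: 0.1335, 0.1982, 0.2297, 0.4387.
p̂_st = 0.1335·0.091 + 0.1982·0.044 + 0.2297·0.032 + 0.4387·0.042 ≈ 0.046638... → 0.0466.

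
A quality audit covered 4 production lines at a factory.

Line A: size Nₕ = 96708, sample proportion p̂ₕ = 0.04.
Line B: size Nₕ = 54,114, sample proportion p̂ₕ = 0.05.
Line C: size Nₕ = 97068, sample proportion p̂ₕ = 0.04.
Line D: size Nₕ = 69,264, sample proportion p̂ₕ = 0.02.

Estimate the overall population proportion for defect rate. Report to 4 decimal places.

0.0373

N = 96708 + 54114 + 97068 + 69264 = 317154.
Overall proportion = Σ (Nₕ/N)·p̂ₕ.
Σ Nₕp̂ₕ = 3868.32 + 2705.7 + 3882.72 + 1385.28 = 11842.02.
11842.02 / 317154 = 0.037338... → 0.0373.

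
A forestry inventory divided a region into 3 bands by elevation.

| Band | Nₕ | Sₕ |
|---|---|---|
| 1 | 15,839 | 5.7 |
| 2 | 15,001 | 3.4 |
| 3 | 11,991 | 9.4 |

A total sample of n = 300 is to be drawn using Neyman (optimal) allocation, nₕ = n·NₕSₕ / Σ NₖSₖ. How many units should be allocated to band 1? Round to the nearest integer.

Σ NₕSₕ = 15839·5.7 + 15001·3.4 + 11991·9.4 = 254001.1.
Share for 1: 90282.3/254001.1 = 0.35544.
n_1 = 300 × 0.35544 = 106.632... → 107.

107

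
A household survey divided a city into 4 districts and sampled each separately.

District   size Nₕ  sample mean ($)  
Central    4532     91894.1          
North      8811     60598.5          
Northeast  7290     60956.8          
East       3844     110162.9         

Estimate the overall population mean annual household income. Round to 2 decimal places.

74283.56

N = 24477; weights Wₕ = Nₕ/N = (0.1852, 0.3600, 0.2978, 0.1570).
x̄_st = Σ Wₕ·x̄ₕ = 0.1852·91894.1 + 0.3600·60598.5 + 0.2978·60956.8 + 0.1570·110162.9 ≈ 74283.5603...
→ 74283.56.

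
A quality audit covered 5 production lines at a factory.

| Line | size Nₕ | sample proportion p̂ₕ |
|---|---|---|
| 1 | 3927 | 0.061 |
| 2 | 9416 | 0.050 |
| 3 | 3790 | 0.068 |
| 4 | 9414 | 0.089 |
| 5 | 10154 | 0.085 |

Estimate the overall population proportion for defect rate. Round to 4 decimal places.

0.0727

Wₕ = Nₕ/N with N = 36701: 0.1070, 0.2566, 0.1033, 0.2565, 0.2767.
p̂_st = 0.1070·0.061 + 0.2566·0.050 + 0.1033·0.068 + 0.2565·0.089 + 0.2767·0.085 ≈ 0.072723... → 0.0727.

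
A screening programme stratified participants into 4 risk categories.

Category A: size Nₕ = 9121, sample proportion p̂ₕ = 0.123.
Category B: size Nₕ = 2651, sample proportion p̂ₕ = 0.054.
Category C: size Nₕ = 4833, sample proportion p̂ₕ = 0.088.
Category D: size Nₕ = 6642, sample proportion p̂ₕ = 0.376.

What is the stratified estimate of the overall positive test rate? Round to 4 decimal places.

Wₕ = Nₕ/N with N = 23247: 0.3924, 0.1140, 0.2079, 0.2857.
p̂_st = 0.3924·0.123 + 0.1140·0.054 + 0.2079·0.088 + 0.2857·0.376 ≈ 0.180141... → 0.1801.

0.1801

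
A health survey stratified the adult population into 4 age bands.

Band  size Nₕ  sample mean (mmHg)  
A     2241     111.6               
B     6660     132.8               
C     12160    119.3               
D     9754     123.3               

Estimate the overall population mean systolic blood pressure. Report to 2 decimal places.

x̄_st = (Σ Nₕx̄ₕ) / (Σ Nₕ) = (2241·111.6 + 6660·132.8 + 12160·119.3 + 9754·123.3) / 30815
= 3787899.8 / 30815 = 122.9239... → 122.92.

122.92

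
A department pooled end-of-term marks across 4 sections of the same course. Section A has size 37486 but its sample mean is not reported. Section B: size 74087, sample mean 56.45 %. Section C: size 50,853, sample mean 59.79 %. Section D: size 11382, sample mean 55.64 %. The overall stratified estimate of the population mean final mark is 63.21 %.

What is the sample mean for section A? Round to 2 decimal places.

83.51

N = 37486 + 74087 + 50853 + 11382 = 173808.
Overall total = μ·N = 63.21·173808 = 10986403.68.
Subtract the known strata: 74087·56.45 + 50853·59.79 + 11382·55.64 = 7856006.5.
Remaining total for section A: 10986403.68 − 7856006.5 = 3130397.18.
Divide by its size: 3130397.18 / 37486 = 83.5084... → 83.51.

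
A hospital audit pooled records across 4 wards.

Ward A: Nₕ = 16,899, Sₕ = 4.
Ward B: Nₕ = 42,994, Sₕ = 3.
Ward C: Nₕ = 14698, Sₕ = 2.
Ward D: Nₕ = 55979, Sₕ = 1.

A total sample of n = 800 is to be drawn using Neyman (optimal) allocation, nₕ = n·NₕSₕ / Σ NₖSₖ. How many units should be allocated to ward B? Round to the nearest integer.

366

Σ NₕSₕ = 16899·4 + 42994·3 + 14698·2 + 55979·1 = 281953.
Share for B: 128982/281953 = 0.45746.
n_B = 800 × 0.45746 = 365.967... → 366.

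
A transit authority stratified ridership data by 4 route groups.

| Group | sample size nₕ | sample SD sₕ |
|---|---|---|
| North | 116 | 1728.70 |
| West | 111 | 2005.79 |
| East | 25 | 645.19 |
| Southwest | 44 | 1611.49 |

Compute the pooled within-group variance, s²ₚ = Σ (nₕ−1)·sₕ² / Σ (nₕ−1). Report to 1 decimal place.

North: (116−1)·1728.70² = 115·2988403.69 = 343666424.35
West: (111−1)·2005.79² = 110·4023193.5241 = 442551287.651
East: (25−1)·645.19² = 24·416270.1361 = 9990483.2664
Southwest: (44−1)·1611.49² = 43·2596900.0201 = 111666700.8643
Numerator = 907874896.1317; denominator = Σ(nₕ−1) = 292.
s²ₚ = 907874896.1317/292 = 3109160.603... → 3109160.6.

3109160.6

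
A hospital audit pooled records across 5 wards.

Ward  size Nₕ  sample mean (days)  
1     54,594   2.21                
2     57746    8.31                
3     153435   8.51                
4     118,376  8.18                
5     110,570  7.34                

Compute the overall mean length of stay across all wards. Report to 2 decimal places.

x̄_st = (Σ Nₕx̄ₕ) / (Σ Nₕ) = (54594·2.21 + 57746·8.31 + 153435·8.51 + 118376·8.18 + 110570·7.34) / 494721
= 3686153.33 / 494721 = 7.4510... → 7.45.

7.45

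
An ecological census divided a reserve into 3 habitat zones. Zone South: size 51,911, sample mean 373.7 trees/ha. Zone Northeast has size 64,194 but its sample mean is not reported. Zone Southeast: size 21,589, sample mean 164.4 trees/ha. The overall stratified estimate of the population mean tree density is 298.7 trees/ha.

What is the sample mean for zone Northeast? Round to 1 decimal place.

283.2

N = 51911 + 64194 + 21589 = 137694.
Overall total = μ·N = 298.7·137694 = 41129197.8.
Subtract the known strata: 51911·373.7 + 21589·164.4 = 22948372.3.
Remaining total for zone Northeast: 41129197.8 − 22948372.3 = 18180825.5.
Divide by its size: 18180825.5 / 64194 = 283.217... → 283.2.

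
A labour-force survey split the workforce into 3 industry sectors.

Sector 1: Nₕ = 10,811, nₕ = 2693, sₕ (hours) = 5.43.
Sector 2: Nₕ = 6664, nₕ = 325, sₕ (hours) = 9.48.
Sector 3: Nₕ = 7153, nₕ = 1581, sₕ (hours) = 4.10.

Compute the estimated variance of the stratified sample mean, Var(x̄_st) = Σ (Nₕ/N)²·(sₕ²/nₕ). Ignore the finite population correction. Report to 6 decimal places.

N = 24628. Term for each stratum: Wₕ²sₕ²/nₕ.
Var(x̄_st) = 0.002109778 + 0.020246269 + 0.000896921 = 0.023252967 → 0.023253.

0.023253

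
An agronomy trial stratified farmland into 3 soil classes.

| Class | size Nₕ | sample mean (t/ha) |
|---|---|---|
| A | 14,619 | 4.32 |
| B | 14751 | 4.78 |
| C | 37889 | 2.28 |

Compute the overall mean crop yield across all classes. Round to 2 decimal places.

x̄_st = (Σ Nₕx̄ₕ) / (Σ Nₕ) = (14619·4.32 + 14751·4.78 + 37889·2.28) / 67259
= 220050.78 / 67259 = 3.2717... → 3.27.

3.27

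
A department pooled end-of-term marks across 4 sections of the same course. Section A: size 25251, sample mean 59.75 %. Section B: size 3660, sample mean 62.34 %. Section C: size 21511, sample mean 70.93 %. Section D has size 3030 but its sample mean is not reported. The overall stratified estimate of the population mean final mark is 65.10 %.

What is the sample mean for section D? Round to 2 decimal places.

71.63

N = 25251 + 3660 + 21511 + 3030 = 53452.
Overall total = μ·N = 65.10·53452 = 3479725.2.
Subtract the known strata: 25251·59.75 + 3660·62.34 + 21511·70.93 = 3262686.88.
Remaining total for section D: 3479725.2 − 3262686.88 = 217038.32.
Divide by its size: 217038.32 / 3030 = 71.6298... → 71.63.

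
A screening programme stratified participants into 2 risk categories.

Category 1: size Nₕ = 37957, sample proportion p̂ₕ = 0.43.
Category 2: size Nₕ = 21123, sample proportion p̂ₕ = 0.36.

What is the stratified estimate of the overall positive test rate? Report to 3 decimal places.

N = 37957 + 21123 = 59080.
Overall proportion = Σ (Nₕ/N)·p̂ₕ.
Σ Nₕp̂ₕ = 16321.51 + 7604.28 = 23925.79.
23925.79 / 59080 = 0.40497... → 0.405.

0.405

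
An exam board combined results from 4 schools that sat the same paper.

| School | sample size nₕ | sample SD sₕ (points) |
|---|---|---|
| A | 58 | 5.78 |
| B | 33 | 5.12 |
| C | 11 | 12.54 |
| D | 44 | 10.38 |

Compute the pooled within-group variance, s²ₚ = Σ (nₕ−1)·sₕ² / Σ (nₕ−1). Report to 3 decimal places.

Degrees of freedom: 57 + 32 + 10 + 43 = 142.
Σ(nₕ−1)sₕ² = 57·33.4084 + 32·26.2144 + 10·157.2516 + 43·107.7444 = 8948.6648.
s²ₚ = 8948.6648 / 142 = 63.01877... → 63.019.

63.019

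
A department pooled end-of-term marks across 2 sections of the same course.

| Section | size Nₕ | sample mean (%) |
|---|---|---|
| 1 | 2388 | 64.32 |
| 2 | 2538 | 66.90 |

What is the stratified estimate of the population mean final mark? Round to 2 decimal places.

N = 4926; weights Wₕ = Nₕ/N = (0.4848, 0.5152).
x̄_st = Σ Wₕ·x̄ₕ = 0.4848·64.32 + 0.5152·66.90 ≈ 65.6493...
→ 65.65.

65.65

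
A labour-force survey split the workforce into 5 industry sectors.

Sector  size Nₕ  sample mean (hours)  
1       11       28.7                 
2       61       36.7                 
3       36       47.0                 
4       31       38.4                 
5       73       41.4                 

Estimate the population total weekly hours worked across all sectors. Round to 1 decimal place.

8459.0

Population total = Σ Nₕ·x̄ₕ (each stratum's size times its mean).
11·28.7 + 61·36.7 + 36·47.0 + 31·38.4 + 73·41.4 = 315.7 + 2238.7 + 1692 + 1190.4 + 3022.2 = 8459.0.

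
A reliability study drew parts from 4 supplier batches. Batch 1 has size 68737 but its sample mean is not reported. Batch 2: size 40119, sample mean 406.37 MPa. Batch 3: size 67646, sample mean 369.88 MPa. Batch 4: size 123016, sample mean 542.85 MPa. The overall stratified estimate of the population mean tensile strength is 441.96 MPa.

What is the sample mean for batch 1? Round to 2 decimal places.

Σ Nₕx̄ₕ = N·μ, so 68737·x̄_1 = 299518·441.96 − (40119·406.37 + 67646·369.88 + 123016·542.85).
= 132374975.28 − 108103296.11 = 24271679.17.
x̄_1 = 24271679.17 / 68737 = 353.1094... → 353.11.

353.11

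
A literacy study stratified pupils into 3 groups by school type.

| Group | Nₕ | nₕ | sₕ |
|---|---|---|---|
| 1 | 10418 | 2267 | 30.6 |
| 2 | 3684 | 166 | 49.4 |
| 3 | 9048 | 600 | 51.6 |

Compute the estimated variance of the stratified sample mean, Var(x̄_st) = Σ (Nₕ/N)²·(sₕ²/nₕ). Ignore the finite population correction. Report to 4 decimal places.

1.1338

N = 23150. Term for each stratum: Wₕ²sₕ²/nₕ.
Var(x̄_st) = 0.0836485 + 0.3722914 + 0.6778777 = 1.1338176 → 1.1338.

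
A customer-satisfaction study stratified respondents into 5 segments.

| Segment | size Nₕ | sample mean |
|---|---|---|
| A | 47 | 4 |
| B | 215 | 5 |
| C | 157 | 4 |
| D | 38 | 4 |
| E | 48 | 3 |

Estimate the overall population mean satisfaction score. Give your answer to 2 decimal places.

4.33

N = 505; weights Wₕ = Nₕ/N = (0.0931, 0.4257, 0.3109, 0.0752, 0.0950).
x̄_st = Σ Wₕ·x̄ₕ = 0.0931·4 + 0.4257·5 + 0.3109·4 + 0.0752·4 + 0.0950·3 ≈ 4.3307...
→ 4.33.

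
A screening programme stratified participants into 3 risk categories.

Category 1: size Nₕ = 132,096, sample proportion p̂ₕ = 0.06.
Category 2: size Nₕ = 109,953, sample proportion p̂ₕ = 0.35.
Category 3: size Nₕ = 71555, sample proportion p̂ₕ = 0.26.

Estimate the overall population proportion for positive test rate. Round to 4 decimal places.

0.2073

N = 132096 + 109953 + 71555 = 313604.
Overall proportion = Σ (Nₕ/N)·p̂ₕ.
Σ Nₕp̂ₕ = 7925.76 + 38483.55 + 18604.3 = 65013.61.
65013.61 / 313604 = 0.207311... → 0.2073.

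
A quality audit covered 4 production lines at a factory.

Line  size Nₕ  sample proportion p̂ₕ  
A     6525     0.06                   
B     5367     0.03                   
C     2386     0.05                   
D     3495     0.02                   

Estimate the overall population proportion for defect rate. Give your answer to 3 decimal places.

Wₕ = Nₕ/N with N = 17773: 0.3671, 0.3020, 0.1342, 0.1966.
p̂_st = 0.3671·0.06 + 0.3020·0.03 + 0.1342·0.05 + 0.1966·0.02 ≈ 0.04173... → 0.042.

0.042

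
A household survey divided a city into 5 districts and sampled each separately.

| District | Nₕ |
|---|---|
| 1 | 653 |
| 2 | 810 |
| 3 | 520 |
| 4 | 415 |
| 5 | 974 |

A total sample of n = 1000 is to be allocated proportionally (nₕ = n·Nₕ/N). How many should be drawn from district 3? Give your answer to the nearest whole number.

Share of district 3 = 520/3372 = 0.15421.
Allocate 1000 × 0.15421 = 154.211... → 154.

154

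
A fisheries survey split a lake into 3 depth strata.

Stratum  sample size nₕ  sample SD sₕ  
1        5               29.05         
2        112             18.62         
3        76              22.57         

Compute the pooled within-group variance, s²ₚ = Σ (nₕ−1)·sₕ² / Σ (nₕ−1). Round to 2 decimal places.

421.40

1: (5−1)·29.05² = 4·843.9025 = 3375.61
2: (112−1)·18.62² = 111·346.7044 = 38484.1884
3: (76−1)·22.57² = 75·509.4049 = 38205.3675
Numerator = 80065.1659; denominator = Σ(nₕ−1) = 190.
s²ₚ = 80065.1659/190 = 421.3956... → 421.40.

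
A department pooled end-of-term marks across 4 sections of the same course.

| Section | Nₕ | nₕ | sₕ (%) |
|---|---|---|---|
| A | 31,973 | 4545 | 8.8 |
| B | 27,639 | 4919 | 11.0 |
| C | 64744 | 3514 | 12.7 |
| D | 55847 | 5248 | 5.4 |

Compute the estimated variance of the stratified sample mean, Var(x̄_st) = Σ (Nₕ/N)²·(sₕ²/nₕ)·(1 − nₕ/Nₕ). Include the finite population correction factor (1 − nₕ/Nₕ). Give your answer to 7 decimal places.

N = 180203; Wₕ = Nₕ/N.
section A: (31973/180203)²·8.8²/4545·(1 − 4545/31973) = 0.0004601347
section B: (27639/180203)²·11.0²/4919·(1 − 4919/27639) = 0.0004756803
section C: (64744/180203)²·12.7²/3514·(1 − 3514/64744) = 0.0056033202
section D: (55847/180203)²·5.4²/5248·(1 − 5248/55847) = 0.0004835167
Sum = 0.0070226518 → 0.0070227.

0.0070227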